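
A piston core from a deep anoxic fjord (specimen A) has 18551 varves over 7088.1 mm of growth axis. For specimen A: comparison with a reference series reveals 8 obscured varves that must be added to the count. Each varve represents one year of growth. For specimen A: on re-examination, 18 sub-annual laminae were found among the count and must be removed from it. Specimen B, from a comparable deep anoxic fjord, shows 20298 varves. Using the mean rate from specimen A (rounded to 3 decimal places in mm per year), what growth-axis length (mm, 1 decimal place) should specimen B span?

7753.8 mm

Specimen A: adjusted count: 18551 − 18 + 8 = 18541 varves.
A: Extension rate ≈ 7088.1 / 18541 = 0.382 mm per year.
Length of B = 0.382 × 20298 = 7753.8 mm.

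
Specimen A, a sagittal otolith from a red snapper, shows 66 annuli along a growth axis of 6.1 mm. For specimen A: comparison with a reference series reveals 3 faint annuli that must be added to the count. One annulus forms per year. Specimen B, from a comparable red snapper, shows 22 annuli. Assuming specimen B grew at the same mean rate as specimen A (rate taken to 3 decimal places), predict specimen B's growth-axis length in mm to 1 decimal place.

Specimen A: correcting the raw count gives 66 + 3 = 69 true annuli.
A: Mean rate = 6.1 mm / 69 years ≈ 0.088 mm/year.
For B, 0.088 mm/year × 22 years = 1.9 mm.

1.9 mm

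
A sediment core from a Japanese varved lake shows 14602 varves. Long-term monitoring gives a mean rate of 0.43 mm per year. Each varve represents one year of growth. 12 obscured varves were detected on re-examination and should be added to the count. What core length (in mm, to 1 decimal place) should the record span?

Correcting the raw count gives 14602 + 12 = 14614 true varves.
Predicted length = 0.43 mm/year × 14614 years = 6284.0 mm.

6284.0 mm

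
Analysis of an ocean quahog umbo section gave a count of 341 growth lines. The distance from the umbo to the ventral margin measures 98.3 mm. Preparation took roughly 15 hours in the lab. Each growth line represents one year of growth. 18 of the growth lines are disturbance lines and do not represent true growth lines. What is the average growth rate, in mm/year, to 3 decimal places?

Correcting the raw count gives 341 − 18 = 323 true growth lines.
98.3 mm over 323 years gives 98.3 / 323 ≈ 0.304 mm/year.

0.304 mm/year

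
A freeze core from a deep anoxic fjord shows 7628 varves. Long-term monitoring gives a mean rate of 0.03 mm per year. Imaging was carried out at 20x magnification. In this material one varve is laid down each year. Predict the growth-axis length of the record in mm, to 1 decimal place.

The record spans 7628 years at 0.03 mm per year.
Length ≈ 0.03 × 7628 = 228.8 mm.

228.8 mm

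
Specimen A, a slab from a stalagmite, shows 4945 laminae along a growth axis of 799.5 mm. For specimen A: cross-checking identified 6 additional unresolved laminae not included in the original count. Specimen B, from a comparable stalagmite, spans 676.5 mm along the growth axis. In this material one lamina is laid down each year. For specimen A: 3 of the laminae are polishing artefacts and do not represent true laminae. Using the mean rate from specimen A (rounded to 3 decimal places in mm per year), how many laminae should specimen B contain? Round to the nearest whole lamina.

4176 laminae

Specimen A: true lamina count = 4945 − 3 + 6 = 4948.
A: 799.5 mm over 4948 years gives 799.5 / 4948 ≈ 0.162 mm per year.
B spans 676.5 / 0.162 = 4175.93 years ≈ 4176 laminae.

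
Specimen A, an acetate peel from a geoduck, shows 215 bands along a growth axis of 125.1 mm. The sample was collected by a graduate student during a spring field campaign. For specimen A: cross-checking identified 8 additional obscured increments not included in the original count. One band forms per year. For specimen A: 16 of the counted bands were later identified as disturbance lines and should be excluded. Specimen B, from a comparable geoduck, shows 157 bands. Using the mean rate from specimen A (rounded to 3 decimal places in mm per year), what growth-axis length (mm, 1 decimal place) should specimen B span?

Specimen A: after corrections the count is 215 − 16 + 8 = 207 bands.
A: Mean rate = 125.1 mm / 207 years ≈ 0.604 mm per year.
Length of B = 0.604 × 157 = 94.8 mm.

94.8 mm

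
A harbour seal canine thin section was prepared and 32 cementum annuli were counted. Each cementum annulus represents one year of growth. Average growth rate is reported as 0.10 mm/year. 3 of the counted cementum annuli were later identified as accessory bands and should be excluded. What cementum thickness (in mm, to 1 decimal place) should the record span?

2.9 mm

True cementum annulus count = 32 − 3 = 29.
Length ≈ 0.10 × 29 = 2.9 mm.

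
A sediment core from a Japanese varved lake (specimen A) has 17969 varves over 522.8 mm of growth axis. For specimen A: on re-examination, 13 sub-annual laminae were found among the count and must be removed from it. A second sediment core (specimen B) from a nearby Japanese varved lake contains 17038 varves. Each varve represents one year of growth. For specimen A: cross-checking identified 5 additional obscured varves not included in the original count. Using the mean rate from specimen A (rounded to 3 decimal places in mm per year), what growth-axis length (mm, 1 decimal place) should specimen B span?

Specimen A: correcting the raw count gives 17969 − 13 + 5 = 17961 true varves.
A: Mean rate = 522.8 mm / 17961 years ≈ 0.029 mm/yr.
Length of B = 0.029 × 17038 = 494.1 mm.

494.1 mm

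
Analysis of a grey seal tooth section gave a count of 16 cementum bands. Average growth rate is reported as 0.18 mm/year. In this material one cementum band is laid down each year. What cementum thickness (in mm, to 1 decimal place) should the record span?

2.9 mm

The record spans 16 years at 0.18 mm per year.
16 years at 0.18 mm/year gives 0.18 × 16 = 2.9 mm.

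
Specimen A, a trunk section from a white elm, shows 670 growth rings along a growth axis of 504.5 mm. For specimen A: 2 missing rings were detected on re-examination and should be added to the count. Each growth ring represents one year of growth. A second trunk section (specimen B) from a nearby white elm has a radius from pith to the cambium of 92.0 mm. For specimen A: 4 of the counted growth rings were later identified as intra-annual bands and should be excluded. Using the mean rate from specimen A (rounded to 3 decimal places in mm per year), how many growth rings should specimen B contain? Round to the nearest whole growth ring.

Specimen A: correcting the raw count gives 670 − 4 + 2 = 668 true growth rings.
A: Mean rate = 504.5 mm / 668 years ≈ 0.755 mm per year.
For B, 92.0 / 0.755 = 121.85 years ≈ 122 growth rings.

122 growth rings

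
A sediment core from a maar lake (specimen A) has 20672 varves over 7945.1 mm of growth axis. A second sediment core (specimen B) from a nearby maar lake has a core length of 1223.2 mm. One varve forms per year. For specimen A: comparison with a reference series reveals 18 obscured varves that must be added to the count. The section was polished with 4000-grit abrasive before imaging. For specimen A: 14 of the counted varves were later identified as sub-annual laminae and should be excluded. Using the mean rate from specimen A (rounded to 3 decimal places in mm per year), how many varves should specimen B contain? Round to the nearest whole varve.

Specimen A: adjusted count: 20672 − 14 + 18 = 20676 varves.
A: 7945.1 mm over 20676 years gives 7945.1 / 20676 ≈ 0.384 mm/yr.
For B, 1223.2 / 0.384 = 3185.42 years ≈ 3185 varves.

3185 varves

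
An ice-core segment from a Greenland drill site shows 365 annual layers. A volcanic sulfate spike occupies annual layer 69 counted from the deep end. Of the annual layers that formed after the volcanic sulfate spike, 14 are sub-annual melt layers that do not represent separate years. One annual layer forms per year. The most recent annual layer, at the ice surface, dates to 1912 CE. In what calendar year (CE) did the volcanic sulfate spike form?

Between annual layer 69 and the ice surface there are 365 − 69 = 296 annual layers.
Excluding 14 false annual layers: 296 − 14 = 282.
Counting back 282 years from 1912 CE places the volcanic sulfate spike in 1912 − 282 = 1630 CE.

1630 CE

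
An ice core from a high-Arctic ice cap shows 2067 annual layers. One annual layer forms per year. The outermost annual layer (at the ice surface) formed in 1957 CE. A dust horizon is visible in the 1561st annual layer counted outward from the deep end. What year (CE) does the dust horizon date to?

1451 CE

The dust horizon sits at annual layer 1561 from the deep end, so 2067 − 1561 = 506 annual layers formed after it.
Counting back 506 years from 1957 CE places the dust horizon in 1957 − 506 = 1451 CE.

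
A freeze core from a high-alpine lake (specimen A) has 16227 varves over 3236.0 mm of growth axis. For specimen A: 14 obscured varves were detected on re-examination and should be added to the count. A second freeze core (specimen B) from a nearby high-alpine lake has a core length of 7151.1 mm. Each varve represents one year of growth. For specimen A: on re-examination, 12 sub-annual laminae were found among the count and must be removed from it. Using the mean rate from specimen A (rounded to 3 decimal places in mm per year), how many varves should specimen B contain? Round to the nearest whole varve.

35935 varves

Specimen A: correcting the raw count gives 16227 − 12 + 14 = 16229 true varves.
A: Mean rate = 3236.0 mm / 16229 years ≈ 0.199 mm per year.
Specimen B: 7151.1 mm / 0.199 mm per year = 35935.18 years ≈ 35935 varves.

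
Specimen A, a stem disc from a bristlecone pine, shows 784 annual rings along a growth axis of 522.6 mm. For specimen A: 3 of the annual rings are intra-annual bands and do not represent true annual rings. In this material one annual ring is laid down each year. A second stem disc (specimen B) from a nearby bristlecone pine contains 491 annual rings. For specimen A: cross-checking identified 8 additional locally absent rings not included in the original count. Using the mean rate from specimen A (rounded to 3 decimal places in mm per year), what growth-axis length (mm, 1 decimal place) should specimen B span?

325.0 mm

Specimen A: true annual ring count = 784 − 3 + 8 = 789.
A: Mean rate = 522.6 mm / 789 years ≈ 0.662 mm per year.
Length of B = 0.662 × 491 = 325.0 mm.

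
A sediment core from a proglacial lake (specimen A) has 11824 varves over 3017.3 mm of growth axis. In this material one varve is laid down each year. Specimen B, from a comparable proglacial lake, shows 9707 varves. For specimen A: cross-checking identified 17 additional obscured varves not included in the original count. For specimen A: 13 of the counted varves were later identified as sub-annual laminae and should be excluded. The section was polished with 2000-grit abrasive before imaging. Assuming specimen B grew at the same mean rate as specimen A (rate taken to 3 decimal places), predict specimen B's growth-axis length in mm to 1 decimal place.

2475.3 mm

Specimen A: correcting the raw count gives 11824 − 13 + 17 = 11828 true varves.
A: Extension rate ≈ 3017.3 / 11828 = 0.255 mm/year.
B's length ≈ 0.255 × 9707 = 2475.3 mm.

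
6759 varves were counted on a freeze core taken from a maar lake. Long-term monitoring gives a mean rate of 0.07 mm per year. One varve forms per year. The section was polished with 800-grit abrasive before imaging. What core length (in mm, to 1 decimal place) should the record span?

473.1 mm

The record spans 6759 years at 0.07 mm per year.
Length ≈ 0.07 × 6759 = 473.1 mm.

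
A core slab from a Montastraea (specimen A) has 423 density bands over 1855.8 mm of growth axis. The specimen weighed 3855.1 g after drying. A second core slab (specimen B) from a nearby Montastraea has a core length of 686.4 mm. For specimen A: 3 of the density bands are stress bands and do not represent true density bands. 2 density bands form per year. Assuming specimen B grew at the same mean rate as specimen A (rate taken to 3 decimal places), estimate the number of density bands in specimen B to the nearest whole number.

Specimen A: adjusted count: 423 − 3 = 420 density bands.
Specimen A: 420 density bands at 2 per year is 420 / 2 = 210 years.
A: Extension rate ≈ 1855.8 / 210 = 8.837 mm/yr.
Specimen B: 686.4 mm / 8.837 mm per year = 77.67 years; at 2 density bands per year that is 77.67 × 2 ≈ 155 density bands.

155 density bands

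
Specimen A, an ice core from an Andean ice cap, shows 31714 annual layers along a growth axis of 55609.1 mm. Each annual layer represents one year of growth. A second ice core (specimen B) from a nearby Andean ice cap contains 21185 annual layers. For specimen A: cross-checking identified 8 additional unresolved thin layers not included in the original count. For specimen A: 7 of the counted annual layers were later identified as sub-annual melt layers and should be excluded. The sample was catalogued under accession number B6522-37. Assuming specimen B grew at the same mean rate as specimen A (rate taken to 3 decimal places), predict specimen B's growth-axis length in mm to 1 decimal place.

37137.3 mm

Specimen A: correcting the raw count gives 31714 − 7 + 8 = 31715 true annual layers.
A: 55609.1 mm over 31715 years gives 55609.1 / 31715 ≈ 1.753 mm per year.
B's length ≈ 1.753 × 21185 = 37137.3 mm.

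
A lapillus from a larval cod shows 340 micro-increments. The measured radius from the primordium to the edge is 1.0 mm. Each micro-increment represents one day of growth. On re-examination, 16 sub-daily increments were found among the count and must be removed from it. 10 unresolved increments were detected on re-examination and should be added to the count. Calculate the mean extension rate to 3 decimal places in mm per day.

After corrections the count is 340 − 16 + 10 = 334 micro-increments.
1.0 mm over 334 days gives 1.0 / 334 ≈ 0.003 mm per day.

0.003 mm per day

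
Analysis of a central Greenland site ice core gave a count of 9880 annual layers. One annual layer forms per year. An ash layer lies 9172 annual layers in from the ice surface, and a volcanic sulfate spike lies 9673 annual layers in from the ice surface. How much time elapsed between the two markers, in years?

501 yr

The two markers are separated by 9673 − 9172 = 501 annual layers.
One annual layer per year makes the interval 501 years.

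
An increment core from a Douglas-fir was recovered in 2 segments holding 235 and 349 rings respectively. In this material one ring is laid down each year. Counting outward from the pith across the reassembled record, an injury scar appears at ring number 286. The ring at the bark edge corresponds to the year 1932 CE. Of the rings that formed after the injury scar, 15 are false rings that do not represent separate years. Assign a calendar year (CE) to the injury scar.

Total rings = 235 + 349 = 584.
584 − 286 = 298 rings lie beyond the injury scar toward the bark edge.
298 − 15 false = 283 true rings after the injury scar.
The ring at the bark edge is 1932 CE, so the injury scar dates to 1932 − 283 = 1649 CE.

1649 CE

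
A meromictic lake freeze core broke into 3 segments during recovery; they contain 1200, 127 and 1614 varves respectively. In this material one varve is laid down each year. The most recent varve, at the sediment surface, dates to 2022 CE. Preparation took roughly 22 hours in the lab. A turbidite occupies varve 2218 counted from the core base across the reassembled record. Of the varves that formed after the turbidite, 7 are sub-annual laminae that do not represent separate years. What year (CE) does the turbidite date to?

Total varves = 1200 + 127 + 1614 = 2941.
The turbidite sits at varve 2218 from the core base, so 2941 − 2218 = 723 varves formed after it.
Excluding 7 false varves: 723 − 7 = 716.
2022 − 716 = 1306 CE.

1306 CE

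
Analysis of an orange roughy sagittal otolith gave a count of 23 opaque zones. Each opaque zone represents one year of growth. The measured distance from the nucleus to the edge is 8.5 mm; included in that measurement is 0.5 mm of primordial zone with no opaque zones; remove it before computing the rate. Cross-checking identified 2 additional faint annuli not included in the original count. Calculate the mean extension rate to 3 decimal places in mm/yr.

0.320 mm/yr

Correcting the raw count gives 23 + 2 = 25 true opaque zones.
Removing the 0.5 mm offcut leaves 8.5 − 0.5 = 8.0 mm.
8.0 mm over 25 years gives 8.0 / 25 ≈ 0.320 mm/yr.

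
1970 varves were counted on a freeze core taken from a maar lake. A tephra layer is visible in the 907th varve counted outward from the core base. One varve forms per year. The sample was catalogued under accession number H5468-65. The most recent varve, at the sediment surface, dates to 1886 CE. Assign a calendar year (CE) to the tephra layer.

1970 − 907 = 1063 varves lie beyond the tephra layer toward the sediment surface.
1886 − 1063 = 823 CE.

823 CE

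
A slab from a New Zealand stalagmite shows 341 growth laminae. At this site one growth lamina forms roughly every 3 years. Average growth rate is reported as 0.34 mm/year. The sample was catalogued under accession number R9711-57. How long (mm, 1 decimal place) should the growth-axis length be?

347.8 mm

At 3 years per growth lamina, 341 × 3 = 1023 years.
Predicted length = 0.34 mm/year × 1023 years = 347.8 mm.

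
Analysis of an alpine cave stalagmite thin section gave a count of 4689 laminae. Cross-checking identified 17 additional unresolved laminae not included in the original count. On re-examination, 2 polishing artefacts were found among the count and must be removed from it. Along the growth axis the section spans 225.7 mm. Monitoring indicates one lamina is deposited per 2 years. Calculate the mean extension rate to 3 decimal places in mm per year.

Adjusted count: 4689 − 2 + 17 = 4704 laminae.
Multiplying by 2 years per lamina: 4704 × 2 = 9408 years.
Extension rate ≈ 225.7 / 9408 = 0.024 mm per year.

0.024 mm per year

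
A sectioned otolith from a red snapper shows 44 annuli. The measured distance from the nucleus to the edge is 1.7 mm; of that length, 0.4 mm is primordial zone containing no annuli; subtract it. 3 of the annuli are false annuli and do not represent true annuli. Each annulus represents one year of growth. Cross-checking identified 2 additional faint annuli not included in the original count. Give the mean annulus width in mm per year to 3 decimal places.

After corrections the count is 44 − 3 + 2 = 43 annuli.
Net length = 1.7 − 0.4 = 1.3 mm.
Extension rate ≈ 1.3 / 43 = 0.030 mm per year.

0.030 mm per year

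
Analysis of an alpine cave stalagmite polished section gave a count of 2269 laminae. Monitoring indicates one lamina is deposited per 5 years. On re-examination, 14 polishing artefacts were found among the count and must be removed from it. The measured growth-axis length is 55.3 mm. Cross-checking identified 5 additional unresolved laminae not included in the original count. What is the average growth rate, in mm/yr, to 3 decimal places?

Correcting the raw count gives 2269 − 14 + 5 = 2260 true laminae.
2260 laminae at 5 years each span 2260 × 5 = 11300 years.
Mean rate = 55.3 mm / 11300 years ≈ 0.005 mm/yr.

0.005 mm/yr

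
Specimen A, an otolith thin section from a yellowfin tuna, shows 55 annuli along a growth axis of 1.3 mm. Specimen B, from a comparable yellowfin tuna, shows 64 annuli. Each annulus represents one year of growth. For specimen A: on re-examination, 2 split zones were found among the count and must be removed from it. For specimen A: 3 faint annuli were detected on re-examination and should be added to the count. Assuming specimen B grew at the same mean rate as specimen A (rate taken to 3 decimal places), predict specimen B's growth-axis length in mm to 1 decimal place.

1.5 mm

Specimen A: after corrections the count is 55 − 2 + 3 = 56 annuli.
A: 1.3 mm over 56 years gives 1.3 / 56 ≈ 0.023 mm per year.
B's length ≈ 0.023 × 64 = 1.5 mm.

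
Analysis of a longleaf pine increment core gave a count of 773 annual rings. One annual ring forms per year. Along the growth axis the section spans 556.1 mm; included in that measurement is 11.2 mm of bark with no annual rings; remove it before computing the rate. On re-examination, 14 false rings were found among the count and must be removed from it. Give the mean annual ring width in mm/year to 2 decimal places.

After corrections the count is 773 − 14 = 759 annual rings.
Net length = 556.1 − 11.2 = 544.9 mm.
Mean rate = 544.9 mm / 759 years ≈ 0.72 mm/year.

0.72 mm/year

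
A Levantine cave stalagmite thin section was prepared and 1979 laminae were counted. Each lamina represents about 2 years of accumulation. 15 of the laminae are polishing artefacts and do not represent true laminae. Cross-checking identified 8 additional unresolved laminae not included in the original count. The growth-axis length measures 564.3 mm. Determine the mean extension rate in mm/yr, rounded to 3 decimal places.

0.143 mm/yr

Adjusted count: 1979 − 15 + 8 = 1972 laminae.
Multiplying by 2 years per lamina: 1972 × 2 = 3944 years.
564.3 mm over 3944 years gives 564.3 / 3944 ≈ 0.143 mm/yr.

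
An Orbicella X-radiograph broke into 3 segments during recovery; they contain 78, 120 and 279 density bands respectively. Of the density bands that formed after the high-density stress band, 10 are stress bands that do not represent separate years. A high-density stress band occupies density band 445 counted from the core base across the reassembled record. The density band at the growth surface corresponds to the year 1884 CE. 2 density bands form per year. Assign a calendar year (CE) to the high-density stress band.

Total density bands = 78 + 120 + 279 = 477.
The high-density stress band sits at density band 445 from the core base, so 477 − 445 = 32 density bands formed after it.
Removing the 10 false density bands leaves 32 − 10 = 22 true density bands beyond the high-density stress band.
With 2 density bands per year, 22 / 2 = 11 years.
1884 − 11 = 1873 CE.

1873 CE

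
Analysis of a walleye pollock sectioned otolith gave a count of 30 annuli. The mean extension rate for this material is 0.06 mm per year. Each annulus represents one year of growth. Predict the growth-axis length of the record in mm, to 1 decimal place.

30 years of growth are recorded.
30 years at 0.06 mm/year gives 0.06 × 30 = 1.8 mm.

1.8 mm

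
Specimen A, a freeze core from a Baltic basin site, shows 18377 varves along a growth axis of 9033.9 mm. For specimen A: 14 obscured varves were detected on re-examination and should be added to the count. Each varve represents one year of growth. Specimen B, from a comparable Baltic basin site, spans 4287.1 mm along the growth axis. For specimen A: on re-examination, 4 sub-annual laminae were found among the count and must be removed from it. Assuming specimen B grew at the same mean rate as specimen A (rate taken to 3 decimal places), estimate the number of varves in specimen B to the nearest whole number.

8731 varves

Specimen A: true varve count = 18377 − 4 + 14 = 18387.
A: Mean rate = 9033.9 mm / 18387 years ≈ 0.491 mm/yr.
Specimen B: 4287.1 mm / 0.491 mm per year = 8731.36 years ≈ 8731 varves.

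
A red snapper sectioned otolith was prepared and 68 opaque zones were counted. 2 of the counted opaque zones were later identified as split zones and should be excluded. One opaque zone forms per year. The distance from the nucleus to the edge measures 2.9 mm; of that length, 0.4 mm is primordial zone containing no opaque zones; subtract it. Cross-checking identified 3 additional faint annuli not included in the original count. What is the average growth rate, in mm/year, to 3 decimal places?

0.036 mm/year

Correcting the raw count gives 68 − 2 + 3 = 69 true opaque zones.
Removing the 0.4 mm offcut leaves 2.9 − 0.4 = 2.5 mm.
Mean rate = 2.5 mm / 69 years ≈ 0.036 mm/year.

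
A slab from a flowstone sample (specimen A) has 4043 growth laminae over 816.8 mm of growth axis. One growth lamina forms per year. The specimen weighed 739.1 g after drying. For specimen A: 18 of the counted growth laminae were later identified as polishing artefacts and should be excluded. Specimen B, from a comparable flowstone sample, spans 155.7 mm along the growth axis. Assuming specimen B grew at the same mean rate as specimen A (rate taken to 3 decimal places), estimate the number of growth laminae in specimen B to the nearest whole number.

Specimen A: adjusted count: 4043 − 18 = 4025 growth laminae.
A: Extension rate ≈ 816.8 / 4025 = 0.203 mm per year.
Specimen B: 155.7 mm / 0.203 mm per year = 767.00 years ≈ 767 growth laminae.

767 growth laminae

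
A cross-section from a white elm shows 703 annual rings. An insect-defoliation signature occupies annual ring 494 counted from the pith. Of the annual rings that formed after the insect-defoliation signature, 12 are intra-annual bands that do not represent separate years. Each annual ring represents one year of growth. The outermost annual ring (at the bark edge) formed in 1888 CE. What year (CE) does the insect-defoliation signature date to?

1691 CE

Between annual ring 494 and the bark edge there are 703 − 494 = 209 annual rings.
Removing the 12 false annual rings leaves 209 − 12 = 197 true annual rings beyond the insect-defoliation signature.
The annual ring at the bark edge is 1888 CE, so the insect-defoliation signature dates to 1888 − 197 = 1691 CE.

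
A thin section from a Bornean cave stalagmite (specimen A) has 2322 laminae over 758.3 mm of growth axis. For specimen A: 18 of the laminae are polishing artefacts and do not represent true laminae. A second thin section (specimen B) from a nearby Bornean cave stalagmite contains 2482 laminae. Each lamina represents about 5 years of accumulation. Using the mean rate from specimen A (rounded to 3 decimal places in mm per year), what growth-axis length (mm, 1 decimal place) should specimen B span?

Specimen A: after corrections the count is 2322 − 18 = 2304 laminae.
Specimen A: at 5 years per lamina, 2304 × 5 = 11520 years.
A: Extension rate ≈ 758.3 / 11520 = 0.066 mm per year.
Specimen B: 2482 laminae at 5 years each span 2482 × 5 = 12410 years. For B, 0.066 mm/year × 12410 years = 819.1 mm.

819.1 mm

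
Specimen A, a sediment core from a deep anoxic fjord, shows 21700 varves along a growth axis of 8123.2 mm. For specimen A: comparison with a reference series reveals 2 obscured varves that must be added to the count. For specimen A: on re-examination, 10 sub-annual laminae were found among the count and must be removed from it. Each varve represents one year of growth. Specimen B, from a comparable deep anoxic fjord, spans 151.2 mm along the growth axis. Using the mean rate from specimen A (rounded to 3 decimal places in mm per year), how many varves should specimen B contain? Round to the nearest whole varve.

404 varves

Specimen A: after corrections the count is 21700 − 10 + 2 = 21692 varves.
A: Extension rate ≈ 8123.2 / 21692 = 0.374 mm/yr.
B spans 151.2 / 0.374 = 404.28 years ≈ 404 varves.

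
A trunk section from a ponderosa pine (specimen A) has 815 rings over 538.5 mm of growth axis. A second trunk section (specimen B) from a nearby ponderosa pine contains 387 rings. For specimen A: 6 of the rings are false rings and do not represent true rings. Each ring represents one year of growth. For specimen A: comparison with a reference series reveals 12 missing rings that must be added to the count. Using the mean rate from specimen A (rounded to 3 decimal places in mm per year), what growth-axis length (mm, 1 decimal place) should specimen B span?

Specimen A: correcting the raw count gives 815 − 6 + 12 = 821 true rings.
A: Mean rate = 538.5 mm / 821 years ≈ 0.656 mm per year.
B's length ≈ 0.656 × 387 = 253.9 mm.

253.9 mm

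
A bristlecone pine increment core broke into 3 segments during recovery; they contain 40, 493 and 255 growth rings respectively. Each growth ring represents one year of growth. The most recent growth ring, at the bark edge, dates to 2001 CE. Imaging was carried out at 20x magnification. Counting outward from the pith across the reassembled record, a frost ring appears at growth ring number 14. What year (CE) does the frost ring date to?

Total growth rings = 40 + 493 + 255 = 788.
Between growth ring 14 and the bark edge there are 788 − 14 = 774 growth rings.
2001 − 774 = 1227 CE.

1227 CE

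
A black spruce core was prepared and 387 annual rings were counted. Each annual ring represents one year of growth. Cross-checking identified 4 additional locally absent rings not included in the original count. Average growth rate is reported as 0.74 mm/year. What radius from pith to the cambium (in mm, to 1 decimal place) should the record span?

Adjusted count: 387 + 4 = 391 annual rings.
Predicted length = 0.74 mm/year × 391 years = 289.3 mm.

289.3 mm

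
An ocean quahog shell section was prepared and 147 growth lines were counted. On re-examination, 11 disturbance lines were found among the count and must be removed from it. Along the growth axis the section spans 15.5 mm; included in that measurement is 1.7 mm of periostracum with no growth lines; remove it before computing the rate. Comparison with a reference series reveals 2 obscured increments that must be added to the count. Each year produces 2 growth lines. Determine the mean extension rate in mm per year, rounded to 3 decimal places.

0.200 mm per year

Adjusted count: 147 − 11 + 2 = 138 growth lines.
With 2 growth lines per year, 138 / 2 = 69 years.
Removing the 1.7 mm offcut leaves 15.5 − 1.7 = 13.8 mm.
Mean rate = 13.8 mm / 69 years ≈ 0.200 mm per year.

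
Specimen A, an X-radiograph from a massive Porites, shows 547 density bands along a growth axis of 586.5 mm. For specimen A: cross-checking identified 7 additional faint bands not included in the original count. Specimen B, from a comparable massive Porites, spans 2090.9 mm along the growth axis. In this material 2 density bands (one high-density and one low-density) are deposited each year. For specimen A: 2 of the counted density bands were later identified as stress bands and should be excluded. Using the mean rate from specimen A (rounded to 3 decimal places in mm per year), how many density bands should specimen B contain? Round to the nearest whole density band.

1968 density bands

Specimen A: adjusted count: 547 − 2 + 7 = 552 density bands.
Specimen A: 552 density bands at 2 per year is 552 / 2 = 276 years.
A: 586.5 mm over 276 years gives 586.5 / 276 ≈ 2.125 mm/year.
Specimen B: 2090.9 mm / 2.125 mm per year = 983.95 years; at 2 density bands per year that is 983.95 × 2 ≈ 1968 density bands.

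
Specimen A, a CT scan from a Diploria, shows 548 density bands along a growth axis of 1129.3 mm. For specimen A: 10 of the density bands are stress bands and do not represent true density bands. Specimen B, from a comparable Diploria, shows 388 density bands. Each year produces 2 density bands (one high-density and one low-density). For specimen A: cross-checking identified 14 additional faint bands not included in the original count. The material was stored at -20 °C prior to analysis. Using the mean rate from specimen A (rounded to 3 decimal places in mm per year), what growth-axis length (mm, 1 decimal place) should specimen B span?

793.8 mm

Specimen A: adjusted count: 548 − 10 + 14 = 552 density bands.
Specimen A: with 2 density bands per year, 552 / 2 = 276 years.
A: 1129.3 mm over 276 years gives 1129.3 / 276 ≈ 4.092 mm/year.
Specimen B: with 2 density bands per year, 388 / 2 = 194 years. Length of B = 4.092 × 194 = 793.8 mm.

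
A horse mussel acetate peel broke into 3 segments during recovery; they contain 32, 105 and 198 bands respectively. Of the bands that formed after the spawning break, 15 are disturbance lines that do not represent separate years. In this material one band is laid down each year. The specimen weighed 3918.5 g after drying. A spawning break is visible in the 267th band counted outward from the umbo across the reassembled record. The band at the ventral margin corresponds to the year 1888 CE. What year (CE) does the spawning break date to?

1835 CE

Total bands = 32 + 105 + 198 = 335.
335 − 267 = 68 bands lie beyond the spawning break toward the ventral margin.
Excluding 15 false bands: 68 − 15 = 53.
1888 − 53 = 1835 CE.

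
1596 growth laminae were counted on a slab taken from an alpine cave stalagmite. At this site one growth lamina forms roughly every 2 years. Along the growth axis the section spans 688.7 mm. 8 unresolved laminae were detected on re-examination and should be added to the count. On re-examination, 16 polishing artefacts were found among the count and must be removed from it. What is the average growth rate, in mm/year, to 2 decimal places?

True growth lamina count = 1596 − 16 + 8 = 1588.
At 2 years per growth lamina, 1588 × 2 = 3176 years.
Extension rate ≈ 688.7 / 3176 = 0.22 mm/year.

0.22 mm/year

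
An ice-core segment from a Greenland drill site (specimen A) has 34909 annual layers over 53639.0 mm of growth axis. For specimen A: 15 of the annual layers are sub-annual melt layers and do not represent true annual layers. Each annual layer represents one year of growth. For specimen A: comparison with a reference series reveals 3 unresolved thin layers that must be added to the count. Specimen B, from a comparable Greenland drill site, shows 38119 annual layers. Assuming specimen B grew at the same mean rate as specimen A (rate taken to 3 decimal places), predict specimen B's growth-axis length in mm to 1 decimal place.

Specimen A: after corrections the count is 34909 − 15 + 3 = 34897 annual layers.
A: Mean rate = 53639.0 mm / 34897 years ≈ 1.537 mm/year.
For B, 1.537 mm/year × 38119 years = 58588.9 mm.

58588.9 mm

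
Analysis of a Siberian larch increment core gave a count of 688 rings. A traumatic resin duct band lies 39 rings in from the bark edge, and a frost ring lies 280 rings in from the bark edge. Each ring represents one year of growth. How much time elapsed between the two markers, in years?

241 years

The two markers are separated by 280 − 39 = 241 rings.
That is 241 years at one ring per year.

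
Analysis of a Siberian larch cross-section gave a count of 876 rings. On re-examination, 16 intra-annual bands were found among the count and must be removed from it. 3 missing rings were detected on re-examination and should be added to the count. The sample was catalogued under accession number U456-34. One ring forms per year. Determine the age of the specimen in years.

863 years

True ring count = 876 − 16 + 3 = 863.
One ring per year makes the duration 863 years.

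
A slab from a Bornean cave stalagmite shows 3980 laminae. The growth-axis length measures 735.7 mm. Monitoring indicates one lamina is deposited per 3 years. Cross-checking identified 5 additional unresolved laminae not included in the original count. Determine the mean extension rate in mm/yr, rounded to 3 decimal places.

0.062 mm/yr

True lamina count = 3980 + 5 = 3985.
Multiplying by 3 years per lamina: 3985 × 3 = 11955 years.
Mean rate = 735.7 mm / 11955 years ≈ 0.062 mm/yr.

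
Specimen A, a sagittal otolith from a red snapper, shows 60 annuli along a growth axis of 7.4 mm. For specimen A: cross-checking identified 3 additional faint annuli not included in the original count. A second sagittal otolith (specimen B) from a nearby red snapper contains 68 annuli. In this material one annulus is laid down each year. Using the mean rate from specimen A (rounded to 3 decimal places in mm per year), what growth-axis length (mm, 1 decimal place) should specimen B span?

8.0 mm

Specimen A: adjusted count: 60 + 3 = 63 annuli.
A: Mean rate = 7.4 mm / 63 years ≈ 0.117 mm/year.
B's length ≈ 0.117 × 68 = 8.0 mm.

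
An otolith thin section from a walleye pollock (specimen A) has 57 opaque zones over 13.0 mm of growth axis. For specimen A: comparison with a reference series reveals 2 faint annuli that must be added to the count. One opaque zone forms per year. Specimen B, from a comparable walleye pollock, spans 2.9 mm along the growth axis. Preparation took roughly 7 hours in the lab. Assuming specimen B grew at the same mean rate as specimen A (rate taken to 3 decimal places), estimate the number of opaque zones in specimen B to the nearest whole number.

13 opaque zones

Specimen A: correcting the raw count gives 57 + 2 = 59 true opaque zones.
A: 13.0 mm over 59 years gives 13.0 / 59 ≈ 0.220 mm/year.
Specimen B: 2.9 mm / 0.220 mm per year = 13.18 years ≈ 13 opaque zones.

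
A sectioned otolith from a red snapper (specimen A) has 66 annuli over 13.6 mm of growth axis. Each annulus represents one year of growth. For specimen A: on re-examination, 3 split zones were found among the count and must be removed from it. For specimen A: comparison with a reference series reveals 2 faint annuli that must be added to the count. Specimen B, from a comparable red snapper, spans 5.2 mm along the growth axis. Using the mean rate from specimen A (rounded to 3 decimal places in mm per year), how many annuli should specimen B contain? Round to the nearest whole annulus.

Specimen A: adjusted count: 66 − 3 + 2 = 65 annuli.
A: Extension rate ≈ 13.6 / 65 = 0.209 mm/year.
B spans 5.2 / 0.209 = 24.88 years ≈ 25 annuli.

25 annuli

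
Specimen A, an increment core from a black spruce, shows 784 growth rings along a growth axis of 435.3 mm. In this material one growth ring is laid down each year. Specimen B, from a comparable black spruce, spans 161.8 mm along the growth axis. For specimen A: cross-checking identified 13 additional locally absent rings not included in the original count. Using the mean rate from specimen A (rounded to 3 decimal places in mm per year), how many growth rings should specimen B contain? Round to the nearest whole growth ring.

296 growth rings

Specimen A: after corrections the count is 784 + 13 = 797 growth rings.
A: Mean rate = 435.3 mm / 797 years ≈ 0.546 mm/yr.
Specimen B: 161.8 mm / 0.546 mm per year = 296.34 years ≈ 296 growth rings.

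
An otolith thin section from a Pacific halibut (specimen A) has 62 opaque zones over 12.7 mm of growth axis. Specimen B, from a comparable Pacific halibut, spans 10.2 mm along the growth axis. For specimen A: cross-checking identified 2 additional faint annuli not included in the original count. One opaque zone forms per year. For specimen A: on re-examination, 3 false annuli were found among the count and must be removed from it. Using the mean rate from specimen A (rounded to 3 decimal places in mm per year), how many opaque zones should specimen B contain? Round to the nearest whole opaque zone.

Specimen A: correcting the raw count gives 62 − 3 + 2 = 61 true opaque zones.
A: Mean rate = 12.7 mm / 61 years ≈ 0.208 mm/yr.
B spans 10.2 / 0.208 = 49.04 years ≈ 49 opaque zones.

49 opaque zones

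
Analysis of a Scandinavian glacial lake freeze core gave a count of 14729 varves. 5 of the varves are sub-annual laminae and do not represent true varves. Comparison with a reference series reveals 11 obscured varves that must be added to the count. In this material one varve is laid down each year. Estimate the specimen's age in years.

14735 yr

After corrections the count is 14729 − 5 + 11 = 14735 varves.
At one varve per year, that is 14735 years.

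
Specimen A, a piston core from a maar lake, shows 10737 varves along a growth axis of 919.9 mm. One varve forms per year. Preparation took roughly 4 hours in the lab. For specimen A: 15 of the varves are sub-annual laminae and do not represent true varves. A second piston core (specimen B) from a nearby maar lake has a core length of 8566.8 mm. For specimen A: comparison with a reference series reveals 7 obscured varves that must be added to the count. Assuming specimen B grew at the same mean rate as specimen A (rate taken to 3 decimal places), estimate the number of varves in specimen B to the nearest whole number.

99614 varves

Specimen A: true varve count = 10737 − 15 + 7 = 10729.
A: Extension rate ≈ 919.9 / 10729 = 0.086 mm per year.
For B, 8566.8 / 0.086 = 99613.95 years ≈ 99614 varves.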